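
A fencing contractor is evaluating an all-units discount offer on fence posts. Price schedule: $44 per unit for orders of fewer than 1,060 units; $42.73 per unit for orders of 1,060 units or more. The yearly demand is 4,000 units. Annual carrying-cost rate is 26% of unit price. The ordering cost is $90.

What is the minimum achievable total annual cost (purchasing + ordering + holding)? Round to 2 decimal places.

$177,147.82

H₁ = 26%×$44 = $11.4400;  H₂ = 26%×$42.73 = $11.1098
EOQ₁ = √(2×4,000×90/11.4400) = 250.87  (< 1,060, feasible at tier 1)
EOQ₂ = √(2×4,000×90/11.1098) = 254.57  (< 1,060 → use Q = 1,060 at tier-2 price)
TC(tier 1 (EOQ₁), Q≈250.9) = $178,869.98
TC(tier 2, Q≈1,060.0) = $177,147.82
Minimum at tier 2: $177,147.82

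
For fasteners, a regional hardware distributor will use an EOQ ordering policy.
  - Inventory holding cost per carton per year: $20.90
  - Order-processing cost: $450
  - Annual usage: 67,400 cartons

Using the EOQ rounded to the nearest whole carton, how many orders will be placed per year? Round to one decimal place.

Q* = √(2·D·S / H) = √(2·67,400·450 / 20.9) = √2,902,392.3 ≈ 1,703.64 → Q = 1,704
Orders per year = D/Q = 67,400 / 1,704 = 39.554

39.6 orders per year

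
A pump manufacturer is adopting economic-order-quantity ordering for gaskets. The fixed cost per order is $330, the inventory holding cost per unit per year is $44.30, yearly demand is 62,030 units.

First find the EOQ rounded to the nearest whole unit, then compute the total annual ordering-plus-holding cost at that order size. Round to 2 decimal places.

Optimal lot size Q* = (2 × 62,030 × $330 / $44.3)^½ ≈ 961.33 → Q = 961 units
Ordering: D/Q × S = 62,030/961 × $330 = $21,300.62
Holding:  Q/2 × H = 961/2 × $44.3 = $21,286.15
Total = $21,300.62 + $21,286.15 = $42,586.77

$42,586.77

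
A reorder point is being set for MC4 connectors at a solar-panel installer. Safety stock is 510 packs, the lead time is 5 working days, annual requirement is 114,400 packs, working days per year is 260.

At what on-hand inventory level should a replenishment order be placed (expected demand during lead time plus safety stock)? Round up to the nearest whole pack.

2,710 packs

Daily demand d = 114,400 / 260 = 440.000 packs/day
Demand during lead time = 440.000 × 5 = 2,200.00
Reorder point = 2,200.00 + 510 = 2,710.00 → round up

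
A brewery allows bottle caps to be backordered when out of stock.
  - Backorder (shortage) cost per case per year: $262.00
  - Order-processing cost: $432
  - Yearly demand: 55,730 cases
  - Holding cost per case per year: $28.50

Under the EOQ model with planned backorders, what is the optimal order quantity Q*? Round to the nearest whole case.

1,369 cases

Basic EOQ = √(2·55,730·432/28.5) = 1,299.807
Backorder adjustment √((H+b)/b) = √((28.5+262)/262) = 1.0530
Q* = 1,299.807 × 1.0530 ≈ 1,368.68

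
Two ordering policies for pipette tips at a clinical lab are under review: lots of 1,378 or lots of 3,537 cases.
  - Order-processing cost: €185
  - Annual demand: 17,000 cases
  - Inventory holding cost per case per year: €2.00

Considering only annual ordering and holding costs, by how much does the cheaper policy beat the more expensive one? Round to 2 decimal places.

€765.88

For each Q, cost = (D/Q)·S + (Q/2)·H.
TC(1,378) = (17,000/1,378)×185 + (1,378/2)×2 = €3,660.29
TC(3,537) = (17,000/3,537)×185 + (3,537/2)×2 = €4,426.17
|ΔTC| = |€3,660.29 − €4,426.17| = €765.88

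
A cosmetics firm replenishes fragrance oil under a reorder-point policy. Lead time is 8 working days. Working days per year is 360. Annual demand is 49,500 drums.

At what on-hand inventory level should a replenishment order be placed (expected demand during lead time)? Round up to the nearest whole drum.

1,100 drums

Daily demand d = 49,500 / 360 = 137.500 drums/day
Demand during lead time = 137.500 × 8 = 1,100.00
Reorder point = 1,100.00 → round up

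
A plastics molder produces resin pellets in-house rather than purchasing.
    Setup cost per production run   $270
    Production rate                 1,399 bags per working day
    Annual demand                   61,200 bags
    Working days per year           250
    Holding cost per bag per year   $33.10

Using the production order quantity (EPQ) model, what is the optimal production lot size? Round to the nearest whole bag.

d = 61,200/250 = 244.8000 bags/day;  effective holding cost H(1 − d/p) = 33.1·(1 − 244.8000/1399) = 27.30809
Q* = √(2DS / H_eff) = √(2·61,200·270 / 27.30809) ≈ 1,100.09

1,100 bags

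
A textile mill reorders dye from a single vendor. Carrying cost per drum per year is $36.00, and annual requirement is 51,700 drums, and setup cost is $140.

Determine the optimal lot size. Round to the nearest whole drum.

634 drums

2DS/H = 2·51,700·140/36 = 402,111.11
EOQ = √402,111.11 ≈ 634.12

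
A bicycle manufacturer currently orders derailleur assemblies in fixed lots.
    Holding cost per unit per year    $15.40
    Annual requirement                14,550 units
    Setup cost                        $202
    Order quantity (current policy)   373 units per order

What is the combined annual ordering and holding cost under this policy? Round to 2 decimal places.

$10,751.72

Ordering: D/Q × S = 14,550/373 × $202 = $7,879.62
Holding:  Q/2 × H = 373/2 × $15.4 = $2,872.10
Total = $7,879.62 + $2,872.10 = $10,751.72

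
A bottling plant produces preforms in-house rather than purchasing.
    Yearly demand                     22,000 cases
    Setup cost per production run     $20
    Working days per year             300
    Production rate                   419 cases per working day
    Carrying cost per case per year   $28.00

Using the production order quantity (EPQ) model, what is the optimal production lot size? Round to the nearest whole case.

195 cases

Daily demand d = 22,000/300 = 73.333; p = 419; 1 − d/p = 0.82498
EPQ = √(2DS / (H(1 − d/p)))
    = √(2 × 22,000 × 20 / (28 × 0.82498)) ≈ 195.18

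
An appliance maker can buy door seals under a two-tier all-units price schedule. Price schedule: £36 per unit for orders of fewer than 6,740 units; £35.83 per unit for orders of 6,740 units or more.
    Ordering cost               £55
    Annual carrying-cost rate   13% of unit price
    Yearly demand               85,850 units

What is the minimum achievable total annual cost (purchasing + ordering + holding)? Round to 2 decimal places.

£3,092,403.18

H₁ = 13%×£36 = £4.6800;  H₂ = 13%×£35.83 = £4.6579
EOQ₁ = √(2×85,850×55/4.6800) = 1,420.51  (< 6,740, feasible at tier 1)
EOQ₂ = √(2×85,850×55/4.6579) = 1,423.87  (< 6,740 → use Q = 6,740 at tier-2 price)
TC(tier 1 (EOQ₁), Q≈1,420.5) = £3,097,247.98
TC(tier 2, Q≈6,740.0) = £3,092,403.18
Minimum at tier 2: £3,092,403.18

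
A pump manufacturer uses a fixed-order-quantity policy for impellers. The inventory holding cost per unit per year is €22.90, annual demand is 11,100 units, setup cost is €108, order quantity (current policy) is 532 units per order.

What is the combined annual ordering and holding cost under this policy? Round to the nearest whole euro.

€8,345

Annual ordering cost = (D/Q)·S = (11,100/532) × 108 = €2,253.38
Annual holding cost  = (Q/2)·H = (532/2) × 22.9 = €6,091.40
Total = €2,253.38 + €6,091.40 = €8,344.78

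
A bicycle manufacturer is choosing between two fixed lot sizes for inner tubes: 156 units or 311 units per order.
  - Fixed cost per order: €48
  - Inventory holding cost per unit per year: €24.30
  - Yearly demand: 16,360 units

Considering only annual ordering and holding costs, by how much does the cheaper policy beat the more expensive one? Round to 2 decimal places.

Annual cost at Q: ordering D·S/Q plus holding Q·H/2.
TC(156) = (16,360/156)×48 + (156/2)×24.3 = €6,929.25
TC(311) = (16,360/311)×48 + (311/2)×24.3 = €6,303.67
|ΔTC| = |€6,929.25 − €6,303.67| = €625.58

€625.58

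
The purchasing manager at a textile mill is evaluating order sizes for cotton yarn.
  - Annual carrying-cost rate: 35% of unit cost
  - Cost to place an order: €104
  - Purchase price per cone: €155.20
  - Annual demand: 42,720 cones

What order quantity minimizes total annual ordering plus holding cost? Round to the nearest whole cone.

404 cones

H = i·C = 0.35 × €155.2 = €54.3200 per cone-year
2DS/H = 2·42,720·104/54.32 = 163,581.74
EOQ = √163,581.74 ≈ 404.45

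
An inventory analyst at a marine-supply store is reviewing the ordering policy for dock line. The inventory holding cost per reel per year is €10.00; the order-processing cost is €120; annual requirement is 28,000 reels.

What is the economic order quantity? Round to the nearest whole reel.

820 reels

2DS/H = 2·28,000·120/10 = 672,000.00
EOQ = √672,000.00 ≈ 819.76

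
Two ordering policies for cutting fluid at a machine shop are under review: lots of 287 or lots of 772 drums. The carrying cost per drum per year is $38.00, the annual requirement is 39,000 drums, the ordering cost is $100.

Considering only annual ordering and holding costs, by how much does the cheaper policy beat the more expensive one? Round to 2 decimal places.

$677.96

For each Q, cost = (D/Q)·S + (Q/2)·H.
TC(287) = (39,000/287)×100 + (287/2)×38 = $19,041.85
TC(772) = (39,000/772)×100 + (772/2)×38 = $19,719.81
|ΔTC| = |$19,041.85 − $19,719.81| = $677.96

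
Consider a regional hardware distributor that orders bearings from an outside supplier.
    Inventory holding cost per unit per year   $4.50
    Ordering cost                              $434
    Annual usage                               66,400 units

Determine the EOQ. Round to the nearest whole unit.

3,579 units

EOQ = √(2DS/H) = √(2 × 66,400 × 434 / 4.5)
    = √(12,807,822.22) ≈ 3,578.80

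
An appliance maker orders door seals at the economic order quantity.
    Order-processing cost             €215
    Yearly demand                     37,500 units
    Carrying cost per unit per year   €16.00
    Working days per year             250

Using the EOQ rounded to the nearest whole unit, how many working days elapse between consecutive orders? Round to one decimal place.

EOQ = √(2DS/H) = √(2 × 37,500 × 215 / 16)
    = √(1,007,812.50) ≈ 1,003.90 → Q = 1,004 units
Cycle time = (working days × Q)/D = (250 × 1,004) / 37,500 = 6.693 days

6.7 days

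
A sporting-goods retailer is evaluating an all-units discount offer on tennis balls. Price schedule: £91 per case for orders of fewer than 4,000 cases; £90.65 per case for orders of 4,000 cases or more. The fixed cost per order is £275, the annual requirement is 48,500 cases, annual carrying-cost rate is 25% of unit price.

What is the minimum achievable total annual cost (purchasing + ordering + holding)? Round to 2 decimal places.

£4,438,134.45

H₁ = 25%×£91 = £22.7500;  H₂ = 25%×£90.65 = £22.6625
EOQ₁ = √(2×48,500×275/22.7500) = 1,082.83  (< 4,000, feasible at tier 1)
EOQ₂ = √(2×48,500×275/22.6625) = 1,084.92  (< 4,000 → use Q = 4,000 at tier-2 price)
TC(tier 1 (EOQ₁), Q≈1,082.8) = £4,438,134.45
TC(tier 2, Q≈4,000.0) = £4,445,184.38
Minimum at tier 1 (EOQ₁): £4,438,134.45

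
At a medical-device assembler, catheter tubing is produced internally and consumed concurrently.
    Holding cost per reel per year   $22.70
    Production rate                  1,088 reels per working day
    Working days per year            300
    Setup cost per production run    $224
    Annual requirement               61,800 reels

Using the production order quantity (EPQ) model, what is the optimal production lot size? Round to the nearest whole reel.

1,227 reels

d = 61,800/300 = 206.0000 reels/day;  effective holding cost H(1 − d/p) = 22.7·(1 − 206.0000/1088) = 18.40202
Q* = √(2DS / H_eff) = √(2·61,800·224 / 18.40202) ≈ 1,226.59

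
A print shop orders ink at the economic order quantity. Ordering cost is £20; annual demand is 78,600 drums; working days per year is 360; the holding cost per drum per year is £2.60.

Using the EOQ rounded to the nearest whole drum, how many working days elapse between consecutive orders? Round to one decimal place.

5.0 days

EOQ = √(2DS/H) = √(2 × 78,600 × 20 / 2.6)
    = √(1,209,230.77) ≈ 1,099.65 → Q = 1,100 drums
Cycle time = (working days × Q)/D = (360 × 1,100) / 78,600 = 5.038 days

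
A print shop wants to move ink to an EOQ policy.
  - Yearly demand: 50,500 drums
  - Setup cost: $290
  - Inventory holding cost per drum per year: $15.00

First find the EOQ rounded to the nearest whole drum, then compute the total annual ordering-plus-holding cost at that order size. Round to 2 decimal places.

$20,960.68

2DS/H = 2·50,500·290/15 = 1,952,666.67
EOQ = √1,952,666.67 ≈ 1,397.38 → Q = 1,397 drums
Orders/yr = 50,500/1,397 = 36.149; ordering cost = 36.149 × $290 = $10,483.18
Average inventory = 1,397/2 = 698.5; holding cost = 698.5 × $15 = $10,477.50
Total = $10,483.18 + $10,477.50 = $20,960.68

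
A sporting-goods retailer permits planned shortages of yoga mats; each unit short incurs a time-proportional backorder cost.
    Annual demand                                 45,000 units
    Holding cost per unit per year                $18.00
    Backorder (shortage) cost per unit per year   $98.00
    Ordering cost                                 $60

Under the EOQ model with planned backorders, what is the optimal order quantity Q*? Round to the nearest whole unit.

596 units

Q* = √(2DS/H) · √((H + b)/b)
   = √(2 × 45,000 × 60 / 18) · √((18 + 98) / 98)
   = 547.723 × 1.0880 ≈ 595.90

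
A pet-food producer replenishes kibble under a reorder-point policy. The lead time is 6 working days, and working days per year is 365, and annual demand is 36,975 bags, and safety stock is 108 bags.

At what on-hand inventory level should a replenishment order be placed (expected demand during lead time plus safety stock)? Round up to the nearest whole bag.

Daily demand d = 36,975 / 365 = 101.301 bags/day
Demand during lead time = 101.301 × 6 = 607.81
Reorder point = 607.81 + 108 = 715.81 → round up

716 bags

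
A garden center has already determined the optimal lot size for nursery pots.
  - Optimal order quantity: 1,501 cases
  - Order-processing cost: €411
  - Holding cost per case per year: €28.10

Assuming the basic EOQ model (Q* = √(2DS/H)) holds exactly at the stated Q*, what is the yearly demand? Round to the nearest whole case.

EOQ relation: Q² = 2DS/H, so rearrange for the unknown.
D = Q²H / (2S) = 1,501² × 28.1 / (2 × 411) = 77,018.65

77,019 cases per year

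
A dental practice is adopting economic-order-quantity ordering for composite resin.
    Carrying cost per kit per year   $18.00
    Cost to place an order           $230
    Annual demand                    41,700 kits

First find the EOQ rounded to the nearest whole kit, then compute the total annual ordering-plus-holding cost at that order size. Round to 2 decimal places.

2DS/H = 2·41,700·230/18 = 1,065,666.67
EOQ = √1,065,666.67 ≈ 1,032.31 → Q = 1,032 kits
Orders/yr = 41,700/1,032 = 40.407; ordering cost = 40.407 × $230 = $9,293.60
Average inventory = 1,032/2 = 516; holding cost = 516 × $18 = $9,288.00
Total = $9,293.60 + $9,288.00 = $18,581.60

$18,581.60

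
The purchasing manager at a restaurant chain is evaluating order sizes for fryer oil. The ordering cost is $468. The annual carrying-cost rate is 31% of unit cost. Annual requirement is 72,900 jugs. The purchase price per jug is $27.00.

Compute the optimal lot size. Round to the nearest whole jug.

Holding cost per jug per year: H = 31% × $27 = $8.3700
Q* = √(2·D·S / H) = √(2·72,900·468 / 8.37) = √8,152,258.1 ≈ 2,855.22

2,855 jugs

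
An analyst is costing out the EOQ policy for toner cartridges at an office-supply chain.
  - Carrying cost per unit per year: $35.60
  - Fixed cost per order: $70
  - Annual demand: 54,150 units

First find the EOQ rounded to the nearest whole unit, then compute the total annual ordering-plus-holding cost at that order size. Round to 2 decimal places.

Q* = √(2·D·S / H) = √(2·54,150·70 / 35.6) = √212,949.4 ≈ 461.46 → Q = 461 units
Ordering: D/Q × S = 54,150/461 × $70 = $8,222.34
Holding:  Q/2 × H = 461/2 × $35.6 = $8,205.80
Total = $8,222.34 + $8,205.80 = $16,428.14

$16,428.14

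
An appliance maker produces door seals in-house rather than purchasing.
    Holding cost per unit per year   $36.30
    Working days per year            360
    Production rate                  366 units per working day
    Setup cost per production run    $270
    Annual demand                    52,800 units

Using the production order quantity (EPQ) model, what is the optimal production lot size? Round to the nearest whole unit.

1,145 units

Daily demand d = 52,800/360 = 146.667; p = 366; 1 − d/p = 0.59927
EPQ = √(2DS / (H(1 − d/p)))
    = √(2 × 52,800 × 270 / (36.3 × 0.59927)) ≈ 1,144.85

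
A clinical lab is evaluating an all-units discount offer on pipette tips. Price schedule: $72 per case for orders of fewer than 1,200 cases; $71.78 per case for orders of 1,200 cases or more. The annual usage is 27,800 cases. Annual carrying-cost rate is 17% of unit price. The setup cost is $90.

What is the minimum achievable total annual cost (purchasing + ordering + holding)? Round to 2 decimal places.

H₁ = 17%×$72 = $12.2400;  H₂ = 17%×$71.78 = $12.2026
EOQ₁ = √(2×27,800×90/12.2400) = 639.39  (< 1,200, feasible at tier 1)
EOQ₂ = √(2×27,800×90/12.2026) = 640.37  (< 1,200 → use Q = 1,200 at tier-2 price)
TC(tier 1 (EOQ₁), Q≈639.4) = $2,009,426.17
TC(tier 2, Q≈1,200.0) = $2,004,890.56
Minimum at tier 2: $2,004,890.56

$2,004,890.56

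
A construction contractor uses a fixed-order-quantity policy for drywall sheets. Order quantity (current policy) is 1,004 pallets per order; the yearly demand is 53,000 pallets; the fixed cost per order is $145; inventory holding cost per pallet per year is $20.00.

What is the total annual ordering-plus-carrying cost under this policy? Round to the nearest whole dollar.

$17,694

Annual ordering cost = (D/Q)·S = (53,000/1,004) × 145 = $7,654.38
Annual holding cost  = (Q/2)·H = (1,004/2) × 20 = $10,040.00
Total = $7,654.38 + $10,040.00 = $17,694.38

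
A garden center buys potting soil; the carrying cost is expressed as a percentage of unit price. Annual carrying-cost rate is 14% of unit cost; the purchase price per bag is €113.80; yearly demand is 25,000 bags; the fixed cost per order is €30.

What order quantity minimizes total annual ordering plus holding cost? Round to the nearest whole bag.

307 bags

Holding cost per bag per year: H = 14% × €113.8 = €15.9320
EOQ = √(2DS/H) = √(2 × 25,000 × 30 / 15.932)
    = √(94,150.14) ≈ 306.84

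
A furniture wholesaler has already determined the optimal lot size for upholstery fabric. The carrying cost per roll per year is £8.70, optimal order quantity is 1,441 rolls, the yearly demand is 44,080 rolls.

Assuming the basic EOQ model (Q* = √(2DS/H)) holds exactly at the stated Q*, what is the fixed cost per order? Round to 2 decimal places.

£204.92

EOQ relation: Q² = 2DS/H, so rearrange for the unknown.
S = Q²H / (2D) = 1,441² × 8.7 / (2 × 44,080) = 204.9159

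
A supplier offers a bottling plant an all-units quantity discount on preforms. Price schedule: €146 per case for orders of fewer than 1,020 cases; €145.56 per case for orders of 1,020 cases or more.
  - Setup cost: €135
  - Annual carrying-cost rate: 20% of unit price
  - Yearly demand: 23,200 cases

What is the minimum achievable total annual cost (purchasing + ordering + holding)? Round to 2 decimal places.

€3,394,909.71

H₁ = 20%×€146 = €29.2000;  H₂ = 20%×€145.56 = €29.1120
EOQ₁ = √(2×23,200×135/29.2000) = 463.16  (< 1,020, feasible at tier 1)
EOQ₂ = √(2×23,200×135/29.1120) = 463.86  (< 1,020 → use Q = 1,020 at tier-2 price)
TC(tier 1 (EOQ₁), Q≈463.2) = €3,400,724.38
TC(tier 2, Q≈1,020.0) = €3,394,909.71
Minimum at tier 2: €3,394,909.71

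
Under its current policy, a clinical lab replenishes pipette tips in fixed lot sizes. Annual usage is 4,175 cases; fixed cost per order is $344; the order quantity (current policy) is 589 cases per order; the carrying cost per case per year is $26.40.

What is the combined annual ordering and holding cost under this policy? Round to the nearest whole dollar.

Annual ordering cost = (D/Q)·S = (4,175/589) × 344 = $2,438.37
Annual holding cost  = (Q/2)·H = (589/2) × 26.4 = $7,774.80
Total = $2,438.37 + $7,774.80 = $10,213.17

$10,213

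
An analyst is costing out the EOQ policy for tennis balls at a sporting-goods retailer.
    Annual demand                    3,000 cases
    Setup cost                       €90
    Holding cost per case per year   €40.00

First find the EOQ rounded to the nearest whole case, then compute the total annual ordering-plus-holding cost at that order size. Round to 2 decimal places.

EOQ = √(2DS/H) = √(2 × 3,000 × 90 / 40)
    = √(13,500.00) ≈ 116.19 → Q = 116 cases
Ordering: D/Q × S = 3,000/116 × €90 = €2,327.59
Holding:  Q/2 × H = 116/2 × €40 = €2,320.00
Total = €2,327.59 + €2,320.00 = €4,647.59

€4,647.59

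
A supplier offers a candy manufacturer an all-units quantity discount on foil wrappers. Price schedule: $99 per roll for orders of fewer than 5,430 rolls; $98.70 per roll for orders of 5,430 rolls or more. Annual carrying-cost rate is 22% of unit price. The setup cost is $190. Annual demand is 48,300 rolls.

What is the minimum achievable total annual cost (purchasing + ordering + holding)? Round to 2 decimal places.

H₁ = 22%×$99 = $21.7800;  H₂ = 22%×$98.70 = $21.7140
EOQ₁ = √(2×48,300×190/21.7800) = 917.99  (< 5,430, feasible at tier 1)
EOQ₂ = √(2×48,300×190/21.7140) = 919.38  (< 5,430 → use Q = 5,430 at tier-2 price)
TC(tier 1 (EOQ₁), Q≈918.0) = $4,801,693.75
TC(tier 2, Q≈5,430.0) = $4,827,853.57
Minimum at tier 1 (EOQ₁): $4,801,693.75

$4,801,693.75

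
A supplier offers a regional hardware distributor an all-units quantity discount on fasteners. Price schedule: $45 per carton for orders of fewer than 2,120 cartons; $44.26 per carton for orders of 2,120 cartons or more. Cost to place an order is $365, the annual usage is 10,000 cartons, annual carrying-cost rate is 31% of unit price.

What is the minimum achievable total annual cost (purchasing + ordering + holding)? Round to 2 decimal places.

$458,865.53

H₁ = 31%×$45 = $13.9500;  H₂ = 31%×$44.26 = $13.7206
EOQ₁ = √(2×10,000×365/13.9500) = 723.39  (< 2,120, feasible at tier 1)
EOQ₂ = √(2×10,000×365/13.7206) = 729.42  (< 2,120 → use Q = 2,120 at tier-2 price)
TC(tier 1 (EOQ₁), Q≈723.4) = $460,091.33
TC(tier 2, Q≈2,120.0) = $458,865.53
Minimum at tier 2: $458,865.53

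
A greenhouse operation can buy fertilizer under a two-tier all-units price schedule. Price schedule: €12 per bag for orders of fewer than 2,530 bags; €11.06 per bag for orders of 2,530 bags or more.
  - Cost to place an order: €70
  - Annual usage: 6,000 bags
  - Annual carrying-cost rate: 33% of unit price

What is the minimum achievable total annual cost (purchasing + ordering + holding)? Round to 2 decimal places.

€71,143.00

H₁ = 33%×€12 = €3.9600;  H₂ = 33%×€11.06 = €3.6498
EOQ₁ = √(2×6,000×70/3.9600) = 460.57  (< 2,530, feasible at tier 1)
EOQ₂ = √(2×6,000×70/3.6498) = 479.74  (< 2,530 → use Q = 2,530 at tier-2 price)
TC(tier 1 (EOQ₁), Q≈460.6) = €73,823.84
TC(tier 2, Q≈2,530.0) = €71,143.00
Minimum at tier 2: €71,143.00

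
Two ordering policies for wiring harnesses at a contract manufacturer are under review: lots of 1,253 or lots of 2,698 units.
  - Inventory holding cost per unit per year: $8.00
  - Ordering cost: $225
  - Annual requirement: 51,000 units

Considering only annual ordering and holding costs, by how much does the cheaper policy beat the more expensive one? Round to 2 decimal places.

$875.13

Annual cost at Q: ordering D·S/Q plus holding Q·H/2.
TC(1,253) = (51,000/1,253)×225 + (1,253/2)×8 = $14,170.02
TC(2,698) = (51,000/2,698)×225 + (2,698/2)×8 = $15,045.15
|ΔTC| = |$14,170.02 − $15,045.15| = $875.13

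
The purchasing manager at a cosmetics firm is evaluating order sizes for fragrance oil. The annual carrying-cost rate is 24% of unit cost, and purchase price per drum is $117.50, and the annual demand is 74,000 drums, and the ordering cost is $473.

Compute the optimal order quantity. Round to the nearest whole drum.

H = i·C = 0.24 × $117.5 = $28.2000 per drum-year
2DS/H = 2·74,000·473/28.2 = 2,482,411.35
EOQ = √2,482,411.35 ≈ 1,575.57

1,576 drums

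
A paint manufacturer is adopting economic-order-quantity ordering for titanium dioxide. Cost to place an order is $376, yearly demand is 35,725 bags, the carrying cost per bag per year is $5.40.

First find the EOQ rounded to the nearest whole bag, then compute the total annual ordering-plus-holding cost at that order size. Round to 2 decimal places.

EOQ = √(2DS/H) = √(2 × 35,725 × 376 / 5.4)
    = √(4,975,037.04) ≈ 2,230.48 → Q = 2,230 bags
Annual ordering cost = (D/Q)·S = (35,725/2,230) × 376 = $6,023.59
Annual holding cost  = (Q/2)·H = (2,230/2) × 5.4 = $6,021.00
Total = $6,023.59 + $6,021.00 = $12,044.59

$12,044.59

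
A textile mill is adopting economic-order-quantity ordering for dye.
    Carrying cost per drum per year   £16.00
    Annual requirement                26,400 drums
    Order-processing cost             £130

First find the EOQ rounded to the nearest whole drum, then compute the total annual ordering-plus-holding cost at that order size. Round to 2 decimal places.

£10,479.69

Q* = √(2·D·S / H) = √(2·26,400·130 / 16) = √429,000.0 ≈ 654.98 → Q = 655 drums
Annual ordering cost = (D/Q)·S = (26,400/655) × 130 = £5,239.69
Annual holding cost  = (Q/2)·H = (655/2) × 16 = £5,240.00
Total = £5,239.69 + £5,240.00 = £10,479.69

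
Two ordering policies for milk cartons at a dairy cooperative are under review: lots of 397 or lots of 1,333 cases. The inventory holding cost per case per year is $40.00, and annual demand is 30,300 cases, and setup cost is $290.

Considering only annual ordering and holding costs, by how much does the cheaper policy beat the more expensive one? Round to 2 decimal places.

For each Q, cost = (D/Q)·S + (Q/2)·H.
TC(397) = (30,300/397)×290 + (397/2)×40 = $30,073.50
TC(1,333) = (30,300/1,333)×290 + (1,333/2)×40 = $33,251.90
|ΔTC| = |$30,073.50 − $33,251.90| = $3,178.40

$3,178.40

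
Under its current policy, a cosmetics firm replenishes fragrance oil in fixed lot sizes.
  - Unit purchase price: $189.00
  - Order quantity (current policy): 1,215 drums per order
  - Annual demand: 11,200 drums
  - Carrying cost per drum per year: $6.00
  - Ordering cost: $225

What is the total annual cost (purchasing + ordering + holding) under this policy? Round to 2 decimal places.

$2,122,519.07

Annual ordering cost = (D/Q)·S = (11,200/1,215) × 225 = $2,074.07
Annual holding cost  = (Q/2)·H = (1,215/2) × 6 = $3,645.00
Purchase cost = D·C = 11,200 × 189 = $2,116,800.00
Total = $2,074.07 + $3,645.00 + $2,116,800.00 = $2,122,519.07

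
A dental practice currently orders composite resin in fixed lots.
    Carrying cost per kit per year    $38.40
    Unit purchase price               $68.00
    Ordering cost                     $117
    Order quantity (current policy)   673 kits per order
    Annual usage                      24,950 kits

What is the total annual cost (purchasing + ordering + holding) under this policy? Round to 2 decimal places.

Annual ordering cost = (D/Q)·S = (24,950/673) × 117 = $4,337.52
Annual holding cost  = (Q/2)·H = (673/2) × 38.4 = $12,921.60
Purchase cost = D·C = 24,950 × 68 = $1,696,600.00
Total = $4,337.52 + $12,921.60 + $1,696,600.00 = $1,713,859.12

$1,713,859.12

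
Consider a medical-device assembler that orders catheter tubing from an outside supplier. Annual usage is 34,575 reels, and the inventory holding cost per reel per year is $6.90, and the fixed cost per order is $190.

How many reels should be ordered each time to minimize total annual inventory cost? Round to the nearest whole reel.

1,380 reels

Optimal lot size Q* = (2 × 34,575 × $190 / $6.9)^½ ≈ 1,379.90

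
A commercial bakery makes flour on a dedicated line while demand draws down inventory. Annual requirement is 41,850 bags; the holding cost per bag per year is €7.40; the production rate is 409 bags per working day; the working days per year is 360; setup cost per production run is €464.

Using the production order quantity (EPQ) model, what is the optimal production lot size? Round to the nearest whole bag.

d = 41,850/360 = 116.2500 bags/day;  effective holding cost H(1 − d/p) = 7.4·(1 − 116.2500/409) = 5.29670
Q* = √(2DS / H_eff) = √(2·41,850·464 / 5.29670) ≈ 2,707.82

2,708 bags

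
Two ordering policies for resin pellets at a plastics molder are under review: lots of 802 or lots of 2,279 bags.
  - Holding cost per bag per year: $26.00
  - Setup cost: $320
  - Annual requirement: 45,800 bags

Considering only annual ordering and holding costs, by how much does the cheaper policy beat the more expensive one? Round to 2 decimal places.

$7,357.58

TC(Q) = (D/Q)S + (Q/2)H
TC(802) = (45,800/802)×320 + (802/2)×26 = $28,700.31
TC(2,279) = (45,800/2,279)×320 + (2,279/2)×26 = $36,057.89
Cheaper: Q = 802.  Difference = $7,357.58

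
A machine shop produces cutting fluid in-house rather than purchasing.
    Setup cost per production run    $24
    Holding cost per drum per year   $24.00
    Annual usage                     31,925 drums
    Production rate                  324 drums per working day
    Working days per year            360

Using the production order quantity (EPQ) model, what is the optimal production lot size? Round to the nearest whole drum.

d = 31,925/360 = 88.6806 drums/day;  effective holding cost H(1 − d/p) = 24·(1 − 88.6806/324) = 17.43107
Q* = √(2DS / H_eff) = √(2·31,925·24 / 17.43107) ≈ 296.50

296 drums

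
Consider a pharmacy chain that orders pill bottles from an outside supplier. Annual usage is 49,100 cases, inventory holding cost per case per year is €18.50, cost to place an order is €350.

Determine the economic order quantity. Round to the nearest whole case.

1,363 cases

Optimal lot size Q* = (2 × 49,100 × €350 / €18.5)^½ ≈ 1,363.03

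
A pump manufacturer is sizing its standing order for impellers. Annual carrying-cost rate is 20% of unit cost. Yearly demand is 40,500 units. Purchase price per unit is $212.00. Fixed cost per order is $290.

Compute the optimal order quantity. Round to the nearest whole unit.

Holding cost per unit per year: H = 20% × $212 = $42.4000
2DS/H = 2·40,500·290/42.4 = 554,009.43
EOQ = √554,009.43 ≈ 744.32

744 units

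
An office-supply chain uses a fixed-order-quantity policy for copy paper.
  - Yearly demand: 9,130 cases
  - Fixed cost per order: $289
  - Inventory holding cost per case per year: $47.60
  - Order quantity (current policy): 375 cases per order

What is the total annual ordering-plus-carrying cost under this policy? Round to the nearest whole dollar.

Orders/yr = 9,130/375 = 24.347; ordering cost = 24.347 × $289 = $7,036.19
Average inventory = 375/2 = 187.5; holding cost = 187.5 × $47.6 = $8,925.00
Total = $7,036.19 + $8,925.00 = $15,961.19

$15,961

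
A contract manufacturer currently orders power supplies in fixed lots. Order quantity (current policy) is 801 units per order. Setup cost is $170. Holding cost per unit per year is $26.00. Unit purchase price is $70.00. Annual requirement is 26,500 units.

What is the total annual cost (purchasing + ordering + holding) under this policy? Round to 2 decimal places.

Ordering: D/Q × S = 26,500/801 × $170 = $5,624.22
Holding:  Q/2 × H = 801/2 × $26 = $10,413.00
Purchase cost = D·C = 26,500 × 70 = $1,855,000.00
Total = $5,624.22 + $10,413.00 + $1,855,000.00 = $1,871,037.22

$1,871,037.22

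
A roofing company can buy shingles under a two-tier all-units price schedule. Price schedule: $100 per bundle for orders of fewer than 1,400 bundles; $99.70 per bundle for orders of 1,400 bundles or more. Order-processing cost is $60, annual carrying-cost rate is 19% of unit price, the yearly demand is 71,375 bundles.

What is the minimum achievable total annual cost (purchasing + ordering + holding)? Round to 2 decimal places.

H₁ = 19%×$100 = $19.0000;  H₂ = 19%×$99.70 = $18.9430
EOQ₁ = √(2×71,375×60/19.0000) = 671.41  (< 1,400, feasible at tier 1)
EOQ₂ = √(2×71,375×60/18.9430) = 672.42  (< 1,400 → use Q = 1,400 at tier-2 price)
TC(tier 1 (EOQ₁), Q≈671.4) = $7,150,256.76
TC(tier 2, Q≈1,400.0) = $7,132,406.53
Minimum at tier 2: $7,132,406.53

$7,132,406.53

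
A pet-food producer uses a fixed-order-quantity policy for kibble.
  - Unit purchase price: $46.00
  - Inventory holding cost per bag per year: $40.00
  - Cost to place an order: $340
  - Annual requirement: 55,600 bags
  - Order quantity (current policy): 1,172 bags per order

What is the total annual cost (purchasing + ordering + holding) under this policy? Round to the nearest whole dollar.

Orders/yr = 55,600/1,172 = 47.440; ordering cost = 47.440 × $340 = $16,129.69
Average inventory = 1,172/2 = 586; holding cost = 586 × $40 = $23,440.00
Purchase cost = D·C = 55,600 × 46 = $2,557,600.00
Total = $16,129.69 + $23,440.00 + $2,557,600.00 = $2,597,169.69

$2,597,170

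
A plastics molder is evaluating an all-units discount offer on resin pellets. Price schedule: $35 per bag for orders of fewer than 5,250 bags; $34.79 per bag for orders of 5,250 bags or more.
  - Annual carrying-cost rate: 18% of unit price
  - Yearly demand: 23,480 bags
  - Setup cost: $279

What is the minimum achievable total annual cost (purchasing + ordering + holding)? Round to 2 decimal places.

$830,885.24

H₁ = 18%×$35 = $6.3000;  H₂ = 18%×$34.79 = $6.2622
EOQ₁ = √(2×23,480×279/6.3000) = 1,442.10  (< 5,250, feasible at tier 1)
EOQ₂ = √(2×23,480×279/6.2622) = 1,446.45  (< 5,250 → use Q = 5,250 at tier-2 price)
TC(tier 1 (EOQ₁), Q≈1,442.1) = $830,885.24
TC(tier 2, Q≈5,250.0) = $834,555.27
Minimum at tier 1 (EOQ₁): $830,885.24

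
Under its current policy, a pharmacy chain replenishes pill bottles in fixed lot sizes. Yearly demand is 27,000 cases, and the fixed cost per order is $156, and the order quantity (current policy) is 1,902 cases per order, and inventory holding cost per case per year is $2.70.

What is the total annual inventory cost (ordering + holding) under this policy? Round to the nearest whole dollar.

Ordering: D/Q × S = 27,000/1,902 × $156 = $2,214.51
Holding:  Q/2 × H = 1,902/2 × $2.7 = $2,567.70
Total = $2,214.51 + $2,567.70 = $4,782.21

$4,782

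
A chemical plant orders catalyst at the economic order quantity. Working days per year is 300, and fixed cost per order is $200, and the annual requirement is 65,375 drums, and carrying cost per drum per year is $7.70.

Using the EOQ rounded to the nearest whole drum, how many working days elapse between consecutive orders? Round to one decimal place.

EOQ = √(2DS/H) = √(2 × 65,375 × 200 / 7.7)
    = √(3,396,103.90) ≈ 1,842.85 → Q = 1,843 drums
Cycle time = (working days × Q)/D = (300 × 1,843) / 65,375 = 8.457 days

8.5 days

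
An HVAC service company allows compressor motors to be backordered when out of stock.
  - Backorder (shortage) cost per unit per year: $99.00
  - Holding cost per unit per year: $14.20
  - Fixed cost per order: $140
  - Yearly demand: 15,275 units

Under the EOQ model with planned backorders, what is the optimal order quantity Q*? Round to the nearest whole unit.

587 units

Q* = √(2DS/H) · √((H + b)/b)
   = √(2 × 15,275 × 140 / 14.2) · √((14.2 + 99) / 99)
   = 548.814 × 1.0693 ≈ 586.86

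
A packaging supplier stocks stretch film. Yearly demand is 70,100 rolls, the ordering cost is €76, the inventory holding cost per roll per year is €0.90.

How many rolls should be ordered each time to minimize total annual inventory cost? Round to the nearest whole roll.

3,441 rolls

Optimal lot size Q* = (2 × 70,100 × €76 / €0.9)^½ ≈ 3,440.80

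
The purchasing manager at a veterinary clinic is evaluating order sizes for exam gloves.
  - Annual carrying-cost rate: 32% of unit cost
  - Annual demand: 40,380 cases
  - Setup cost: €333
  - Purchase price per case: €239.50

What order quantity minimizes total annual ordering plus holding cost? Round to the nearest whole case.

Holding cost per case per year: H = 32% × €239.5 = €76.6400
Q* = √(2·D·S / H) = √(2·40,380·333 / 76.64) = √350,901.4 ≈ 592.37

592 cases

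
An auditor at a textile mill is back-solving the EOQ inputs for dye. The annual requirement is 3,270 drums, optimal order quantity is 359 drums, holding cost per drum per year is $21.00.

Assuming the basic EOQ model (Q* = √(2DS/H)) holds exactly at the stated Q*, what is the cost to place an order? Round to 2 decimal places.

$413.84

EOQ relation: Q² = 2DS/H, so rearrange for the unknown.
S = Q²H / (2D) = 359² × 21 / (2 × 3,270) = 413.8381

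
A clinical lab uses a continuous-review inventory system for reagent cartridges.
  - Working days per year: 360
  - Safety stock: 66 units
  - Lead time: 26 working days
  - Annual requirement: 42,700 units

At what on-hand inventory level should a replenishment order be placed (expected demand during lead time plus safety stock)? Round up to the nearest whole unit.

Daily demand d = 42,700 / 360 = 118.611 units/day
Demand during lead time = 118.611 × 26 = 3,083.89
Reorder point = 3,083.89 + 66 = 3,149.89 → round up

3,150 units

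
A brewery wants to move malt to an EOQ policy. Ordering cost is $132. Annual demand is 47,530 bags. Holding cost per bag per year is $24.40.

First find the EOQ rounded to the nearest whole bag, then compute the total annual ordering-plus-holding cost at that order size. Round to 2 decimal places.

Optimal lot size Q* = (2 × 47,530 × $132 / $24.4)^½ ≈ 717.12 → Q = 717 bags
Ordering: D/Q × S = 47,530/717 × $132 = $8,750.29
Holding:  Q/2 × H = 717/2 × $24.4 = $8,747.40
Total = $8,750.29 + $8,747.40 = $17,497.69

$17,497.69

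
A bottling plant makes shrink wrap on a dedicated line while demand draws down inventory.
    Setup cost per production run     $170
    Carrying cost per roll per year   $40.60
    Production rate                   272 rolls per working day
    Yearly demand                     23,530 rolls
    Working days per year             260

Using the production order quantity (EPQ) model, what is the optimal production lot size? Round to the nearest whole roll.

d = 23,530/260 = 90.5000 rolls/day;  effective holding cost H(1 − d/p) = 40.6·(1 − 90.5000/272) = 27.09154
Q* = √(2DS / H_eff) = √(2·23,530·170 / 27.09154) ≈ 543.42

543 rolls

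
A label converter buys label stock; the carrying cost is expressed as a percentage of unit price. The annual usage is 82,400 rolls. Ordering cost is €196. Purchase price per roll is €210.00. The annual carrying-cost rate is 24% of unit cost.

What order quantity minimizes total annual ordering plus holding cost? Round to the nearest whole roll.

Holding cost per roll per year: H = 24% × €210 = €50.4000
Optimal lot size Q* = (2 × 82,400 × €196 / €50.4)^½ ≈ 800.56

801 rolls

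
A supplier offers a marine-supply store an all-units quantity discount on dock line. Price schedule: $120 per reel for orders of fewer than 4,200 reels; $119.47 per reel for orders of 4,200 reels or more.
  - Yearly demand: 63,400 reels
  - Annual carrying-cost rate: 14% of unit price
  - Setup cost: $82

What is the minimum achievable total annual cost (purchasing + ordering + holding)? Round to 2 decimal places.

$7,610,759.99

H₁ = 14%×$120 = $16.8000;  H₂ = 14%×$119.47 = $16.7258
EOQ₁ = √(2×63,400×82/16.8000) = 786.71  (< 4,200, feasible at tier 1)
EOQ₂ = √(2×63,400×82/16.7258) = 788.45  (< 4,200 → use Q = 4,200 at tier-2 price)
TC(tier 1 (EOQ₁), Q≈786.7) = $7,621,216.64
TC(tier 2, Q≈4,200.0) = $7,610,759.99
Minimum at tier 2: $7,610,759.99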